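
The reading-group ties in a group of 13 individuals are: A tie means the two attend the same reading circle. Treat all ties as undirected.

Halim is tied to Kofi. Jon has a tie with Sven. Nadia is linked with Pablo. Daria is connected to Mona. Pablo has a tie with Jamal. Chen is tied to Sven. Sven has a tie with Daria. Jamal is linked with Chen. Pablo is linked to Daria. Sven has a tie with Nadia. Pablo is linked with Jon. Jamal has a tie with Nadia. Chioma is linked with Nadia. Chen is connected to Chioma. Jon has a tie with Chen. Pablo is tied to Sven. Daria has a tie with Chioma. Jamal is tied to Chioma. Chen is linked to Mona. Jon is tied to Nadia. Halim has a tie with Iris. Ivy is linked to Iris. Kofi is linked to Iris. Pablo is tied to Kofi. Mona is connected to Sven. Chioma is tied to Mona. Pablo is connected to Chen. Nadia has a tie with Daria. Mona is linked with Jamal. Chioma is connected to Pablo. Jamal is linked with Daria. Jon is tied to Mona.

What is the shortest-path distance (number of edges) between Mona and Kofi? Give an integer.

3

One shortest route is Mona – Jamal – Pablo – Kofi, which uses 3 edges, and at distance 2 from Mona we only reach {Nadia, Pablo}, which does not include Kofi. So d(Mona,Kofi) = 3.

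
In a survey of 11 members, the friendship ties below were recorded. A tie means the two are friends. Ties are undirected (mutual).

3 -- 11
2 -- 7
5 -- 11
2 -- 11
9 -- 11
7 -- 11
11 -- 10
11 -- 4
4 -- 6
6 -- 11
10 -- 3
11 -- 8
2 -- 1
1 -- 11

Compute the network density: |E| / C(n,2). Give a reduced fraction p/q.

There are 14 edges and 11 nodes, so the maximum possible is C(11,2) = 55.
Density = 14/55.

14/55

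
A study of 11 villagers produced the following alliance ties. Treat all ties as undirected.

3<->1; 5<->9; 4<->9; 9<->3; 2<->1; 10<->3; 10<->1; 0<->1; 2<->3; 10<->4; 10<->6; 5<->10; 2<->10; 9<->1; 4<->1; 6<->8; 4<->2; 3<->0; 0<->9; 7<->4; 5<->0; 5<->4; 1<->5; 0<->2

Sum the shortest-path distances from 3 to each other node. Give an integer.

Distances from 3: 0:1, 1:1, 2:1, 4:2, 5:2, 6:2, 7:3, 8:3, 9:1, 10:1.
Sum = 1 + 1 + 1 + 2 + 2 + 2 + 3 + 3 + 1 + 1 = 17.

17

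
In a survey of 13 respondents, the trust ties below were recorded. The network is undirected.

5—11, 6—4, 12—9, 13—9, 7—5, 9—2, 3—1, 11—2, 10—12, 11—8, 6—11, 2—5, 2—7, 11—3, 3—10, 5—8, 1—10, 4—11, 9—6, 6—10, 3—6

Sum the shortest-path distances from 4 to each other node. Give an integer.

Distances from 4: 1:3, 2:2, 3:2, 5:2, 6:1, 7:3, 8:2, 9:2, 10:2, 11:1, 12:3, 13:3.
Sum = 3 + 2 + 2 + 2 + 1 + 3 + 2 + 2 + 2 + 1 + 3 + 3 = 26.

26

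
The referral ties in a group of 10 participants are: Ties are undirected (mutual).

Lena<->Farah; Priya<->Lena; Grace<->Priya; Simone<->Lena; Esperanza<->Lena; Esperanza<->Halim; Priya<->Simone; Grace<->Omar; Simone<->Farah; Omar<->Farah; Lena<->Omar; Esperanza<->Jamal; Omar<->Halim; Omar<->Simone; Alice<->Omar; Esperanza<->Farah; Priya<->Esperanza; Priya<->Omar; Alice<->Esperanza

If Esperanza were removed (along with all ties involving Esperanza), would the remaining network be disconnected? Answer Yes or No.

Removing Esperanza leaves {Alice, Farah, Grace, Halim, Lena, Omar, Priya, and Simone} with no path to {Jamal}, so the network splits into 2 components. Esperanza is a cut vertex.

Yes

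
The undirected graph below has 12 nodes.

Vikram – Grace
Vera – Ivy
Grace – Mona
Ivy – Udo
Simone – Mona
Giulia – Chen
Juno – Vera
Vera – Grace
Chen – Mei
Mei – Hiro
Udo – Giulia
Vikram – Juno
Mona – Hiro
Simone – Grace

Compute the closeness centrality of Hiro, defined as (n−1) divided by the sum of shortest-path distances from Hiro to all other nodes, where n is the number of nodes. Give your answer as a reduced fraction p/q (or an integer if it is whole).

11/29

Distances from Hiro: Chen:2, Giulia:3, Grace:2, Ivy:4, Juno:4, Mei:1, Mona:1, Simone:2, Udo:4, Vera:3, Vikram:3. Sum = 29.
n = 12, so closeness = 11/29.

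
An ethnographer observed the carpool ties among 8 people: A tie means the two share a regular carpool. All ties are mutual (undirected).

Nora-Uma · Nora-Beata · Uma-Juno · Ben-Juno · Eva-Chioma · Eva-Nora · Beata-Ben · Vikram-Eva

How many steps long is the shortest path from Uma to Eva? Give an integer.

One shortest route is Uma – Nora – Eva, which uses 2 edges, and Uma and Eva are not directly tied, so nothing shorter exists. So d(Uma,Eva) = 2.

2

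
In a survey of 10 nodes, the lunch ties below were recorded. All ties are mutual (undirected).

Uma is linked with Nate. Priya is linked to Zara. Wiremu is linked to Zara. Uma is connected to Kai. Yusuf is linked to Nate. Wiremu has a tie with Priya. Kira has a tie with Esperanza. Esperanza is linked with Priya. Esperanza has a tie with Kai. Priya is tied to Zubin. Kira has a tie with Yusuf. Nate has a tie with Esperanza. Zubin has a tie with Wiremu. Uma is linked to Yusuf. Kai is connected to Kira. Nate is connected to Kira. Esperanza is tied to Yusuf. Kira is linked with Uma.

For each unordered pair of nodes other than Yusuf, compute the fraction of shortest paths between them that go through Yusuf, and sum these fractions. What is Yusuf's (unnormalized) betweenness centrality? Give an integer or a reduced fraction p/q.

5/4

Pairs whose geodesics pass through Yusuf — Priya–Uma: 1/4; Wiremu–Uma: 1/4; Zara–Uma: 1/4; Zubin–Uma: 1/4; Uma–Esperanza: 1/4.
All other pairs contribute 0.
Summing the contributions gives betweenness(Yusuf) = 5/4.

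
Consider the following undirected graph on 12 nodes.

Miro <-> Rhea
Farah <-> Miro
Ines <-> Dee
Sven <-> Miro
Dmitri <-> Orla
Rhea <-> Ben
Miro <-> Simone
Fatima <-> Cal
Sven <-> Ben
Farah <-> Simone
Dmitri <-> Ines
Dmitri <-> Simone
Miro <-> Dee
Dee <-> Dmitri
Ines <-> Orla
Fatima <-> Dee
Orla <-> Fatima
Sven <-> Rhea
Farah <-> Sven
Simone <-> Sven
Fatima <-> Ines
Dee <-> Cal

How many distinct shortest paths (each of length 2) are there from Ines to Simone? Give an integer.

The shortest distance is 2, and the only length-2 path is Ines–Dmitri–Simone. So there is exactly 1 shortest path.

1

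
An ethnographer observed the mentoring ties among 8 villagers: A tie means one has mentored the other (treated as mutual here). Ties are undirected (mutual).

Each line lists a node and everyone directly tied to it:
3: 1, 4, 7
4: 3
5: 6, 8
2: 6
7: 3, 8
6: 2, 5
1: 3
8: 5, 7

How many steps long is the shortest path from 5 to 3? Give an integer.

3

One shortest route is 5 – 8 – 7 – 3, which uses 3 edges, and at distance 2 from 5 we only reach {2, 7}, which does not include 3. So d(5,3) = 3.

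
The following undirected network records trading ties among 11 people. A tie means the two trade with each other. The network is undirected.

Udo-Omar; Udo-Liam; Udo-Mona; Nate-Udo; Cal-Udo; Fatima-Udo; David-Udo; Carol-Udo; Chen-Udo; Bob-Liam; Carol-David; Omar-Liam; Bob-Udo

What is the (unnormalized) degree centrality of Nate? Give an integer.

1

Nate is directly tied to Udo. That is 1 neighbor, so the degree of Nate is 1.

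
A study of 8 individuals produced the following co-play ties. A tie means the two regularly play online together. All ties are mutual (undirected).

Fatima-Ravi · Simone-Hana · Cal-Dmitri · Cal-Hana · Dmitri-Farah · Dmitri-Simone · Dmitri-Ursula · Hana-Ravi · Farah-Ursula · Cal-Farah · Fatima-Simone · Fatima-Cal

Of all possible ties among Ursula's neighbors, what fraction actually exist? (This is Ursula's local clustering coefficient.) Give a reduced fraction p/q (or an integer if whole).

1

Ursula's neighbors: Dmitri and Farah (k = 2).
Possible neighbor pairs: C(2,2) = 1. Edges among them: Dmitri–Farah → e = 1.
Clustering(Ursula) = 1/1.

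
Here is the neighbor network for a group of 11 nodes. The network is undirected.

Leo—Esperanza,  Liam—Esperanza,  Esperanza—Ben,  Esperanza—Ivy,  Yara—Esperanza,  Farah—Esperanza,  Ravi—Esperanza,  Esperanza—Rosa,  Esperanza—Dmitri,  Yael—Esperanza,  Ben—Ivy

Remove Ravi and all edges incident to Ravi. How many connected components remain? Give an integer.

1

Ravi's neighbors (Esperanza) remain reachable from one another through other ties, so the rest of the network stays in one piece.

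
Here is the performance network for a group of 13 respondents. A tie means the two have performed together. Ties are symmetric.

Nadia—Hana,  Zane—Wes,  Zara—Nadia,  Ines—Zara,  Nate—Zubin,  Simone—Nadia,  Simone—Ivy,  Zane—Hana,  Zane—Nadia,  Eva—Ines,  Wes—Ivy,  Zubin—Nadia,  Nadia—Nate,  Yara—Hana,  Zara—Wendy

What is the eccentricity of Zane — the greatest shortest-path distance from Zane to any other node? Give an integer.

Distances from Zane: Eva:4, Hana:1, Ines:3, Ivy:2, Nadia:1, Nate:2, Simone:2, Wendy:3, Wes:1, Yara:2, Zara:2, Zubin:2.
The largest is 4 (to Eva), so the eccentricity of Zane is 4.

4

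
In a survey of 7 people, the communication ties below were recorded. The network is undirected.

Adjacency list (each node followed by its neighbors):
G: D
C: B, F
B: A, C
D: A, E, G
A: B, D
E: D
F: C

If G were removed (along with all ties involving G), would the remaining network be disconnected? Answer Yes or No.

Even without G, every remaining node can still reach every other (the residual graph is connected), so G is not a cut vertex.

No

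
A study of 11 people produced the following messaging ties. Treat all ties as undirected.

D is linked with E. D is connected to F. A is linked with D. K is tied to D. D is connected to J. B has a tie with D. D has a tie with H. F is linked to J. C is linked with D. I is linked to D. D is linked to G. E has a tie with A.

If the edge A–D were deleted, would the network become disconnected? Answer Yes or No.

Even without that edge, A still reaches D via A – E – D, so the network stays connected. Not a bridge.

No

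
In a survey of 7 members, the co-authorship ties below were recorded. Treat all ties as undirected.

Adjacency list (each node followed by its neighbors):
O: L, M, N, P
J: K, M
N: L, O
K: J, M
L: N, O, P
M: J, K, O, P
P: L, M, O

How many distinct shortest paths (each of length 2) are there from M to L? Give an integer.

2

The shortest distance is 2. The length-2 paths are: M–O–L; M–P–L.
That gives 2 distinct shortest paths.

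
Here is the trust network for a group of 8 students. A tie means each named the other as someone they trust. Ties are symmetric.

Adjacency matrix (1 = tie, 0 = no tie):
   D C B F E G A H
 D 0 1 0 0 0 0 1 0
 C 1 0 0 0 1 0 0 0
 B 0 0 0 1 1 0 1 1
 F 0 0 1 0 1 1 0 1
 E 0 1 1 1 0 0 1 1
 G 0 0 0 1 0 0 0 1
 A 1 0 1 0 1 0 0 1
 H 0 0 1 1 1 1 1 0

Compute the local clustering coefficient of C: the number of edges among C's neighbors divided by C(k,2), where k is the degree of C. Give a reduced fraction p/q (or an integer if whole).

C's neighbors: D and E (k = 2).
Possible neighbor pairs: C(2,2) = 1. Edges among them: none → e = 0.
Clustering(C) = 0/1.

0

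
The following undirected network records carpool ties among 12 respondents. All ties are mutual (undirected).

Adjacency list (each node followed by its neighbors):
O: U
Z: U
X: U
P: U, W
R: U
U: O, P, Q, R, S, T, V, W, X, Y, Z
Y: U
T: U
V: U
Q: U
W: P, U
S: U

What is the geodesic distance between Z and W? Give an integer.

One shortest route is Z – U – W, which uses 2 edges, and Z and W are not directly tied, so nothing shorter exists. So d(Z,W) = 2.

2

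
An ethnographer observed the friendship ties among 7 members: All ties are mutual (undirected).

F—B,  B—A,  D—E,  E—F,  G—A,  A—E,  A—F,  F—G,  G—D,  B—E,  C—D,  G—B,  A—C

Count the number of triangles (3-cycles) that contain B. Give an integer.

5

B's neighbors: A, E, F, and G.
Neighbor pairs that are themselves tied: B–A–E; B–A–F; B–A–G; B–E–F; B–F–G. Each forms one triangle with B, for 5 in total.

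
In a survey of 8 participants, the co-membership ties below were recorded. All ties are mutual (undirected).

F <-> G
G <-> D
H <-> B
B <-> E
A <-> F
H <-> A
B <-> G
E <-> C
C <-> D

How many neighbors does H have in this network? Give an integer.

2

H is directly tied to A and B. That is 2 neighbors, so the degree of H is 2.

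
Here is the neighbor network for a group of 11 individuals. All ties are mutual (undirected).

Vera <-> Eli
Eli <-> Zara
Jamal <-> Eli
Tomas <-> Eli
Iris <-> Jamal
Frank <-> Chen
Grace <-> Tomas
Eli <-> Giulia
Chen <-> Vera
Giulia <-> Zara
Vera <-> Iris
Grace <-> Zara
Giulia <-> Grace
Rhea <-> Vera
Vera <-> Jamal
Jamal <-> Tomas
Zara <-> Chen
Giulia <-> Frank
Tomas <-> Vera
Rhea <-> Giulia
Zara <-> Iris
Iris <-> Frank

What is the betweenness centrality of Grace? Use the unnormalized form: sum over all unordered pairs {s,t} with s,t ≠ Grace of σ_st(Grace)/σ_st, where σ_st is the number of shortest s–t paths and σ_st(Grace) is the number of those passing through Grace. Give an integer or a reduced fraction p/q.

6/5

Pairs whose geodesics pass through Grace — Giulia–Tomas: 1/2; Frank–Tomas: 1/5; Zara–Tomas: 1/2.
All other pairs contribute 0.
Summing the contributions gives betweenness(Grace) = 6/5.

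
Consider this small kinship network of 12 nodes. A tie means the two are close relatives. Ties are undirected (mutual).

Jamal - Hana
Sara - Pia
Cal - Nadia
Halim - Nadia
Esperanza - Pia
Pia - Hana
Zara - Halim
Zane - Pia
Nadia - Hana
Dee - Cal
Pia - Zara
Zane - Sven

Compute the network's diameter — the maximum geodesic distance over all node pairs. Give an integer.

6

Eccentricity of each node (its greatest distance to any other): Cal:5, Dee:6, Esperanza:5, Halim:4, Hana:3, Jamal:4, Nadia:4, Pia:4, Sara:5, Sven:6, Zane:5, Zara:4.
The maximum eccentricity is 6, realized for instance by the pair Sven–Dee via Sven – Zane – Pia – Hana – Nadia – Cal – Dee. So the diameter is 6.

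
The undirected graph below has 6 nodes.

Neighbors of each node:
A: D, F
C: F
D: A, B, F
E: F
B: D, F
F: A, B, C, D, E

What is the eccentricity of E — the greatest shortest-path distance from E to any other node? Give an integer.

Distances from E: A:2, B:2, C:2, D:2, F:1.
The largest is 2 (to A, D, B, and C), so the eccentricity of E is 2.

2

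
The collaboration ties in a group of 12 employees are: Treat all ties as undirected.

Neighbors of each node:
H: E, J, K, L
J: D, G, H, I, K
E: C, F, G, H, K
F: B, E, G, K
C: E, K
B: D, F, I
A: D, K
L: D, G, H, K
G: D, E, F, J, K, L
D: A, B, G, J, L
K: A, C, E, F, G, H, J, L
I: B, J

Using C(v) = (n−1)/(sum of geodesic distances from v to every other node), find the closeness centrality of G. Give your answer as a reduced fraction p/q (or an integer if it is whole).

Distances from G: A:2, B:2, C:2, D:1, E:1, F:1, H:2, I:2, J:1, K:1, L:1. Sum = 16.
n = 12, so closeness = 11/16.

11/16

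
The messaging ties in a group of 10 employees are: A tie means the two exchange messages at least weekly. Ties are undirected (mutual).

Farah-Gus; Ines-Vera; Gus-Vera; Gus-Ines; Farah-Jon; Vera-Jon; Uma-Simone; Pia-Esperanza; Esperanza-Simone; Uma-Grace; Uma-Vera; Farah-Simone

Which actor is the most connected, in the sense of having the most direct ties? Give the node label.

Degrees — Esperanza:2, Farah:3, Grace:1, Gus:3, Ines:2, Jon:2, Pia:1, Simone:3, Uma:3, Vera:4.
The maximum is 4, attained only by Vera.

Vera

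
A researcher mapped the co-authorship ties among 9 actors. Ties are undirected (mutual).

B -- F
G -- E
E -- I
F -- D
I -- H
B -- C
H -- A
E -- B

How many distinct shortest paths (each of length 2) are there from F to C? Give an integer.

The shortest distance is 2, and the only length-2 path is F–B–C. So there is exactly 1 shortest path.

1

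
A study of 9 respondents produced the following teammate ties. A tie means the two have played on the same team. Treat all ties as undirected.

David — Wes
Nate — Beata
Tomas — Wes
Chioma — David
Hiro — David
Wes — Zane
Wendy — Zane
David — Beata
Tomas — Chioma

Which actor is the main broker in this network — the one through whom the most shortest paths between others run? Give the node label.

Unnormalized betweenness of each node: Beata:7, Chioma:2, David:37/2, Hiro:0, Nate:0, Tomas:3/2, Wendy:0, Wes:14, Zane:7.
David has the largest value, 37/2, making it the main broker — the node through which the most shortest paths run.

David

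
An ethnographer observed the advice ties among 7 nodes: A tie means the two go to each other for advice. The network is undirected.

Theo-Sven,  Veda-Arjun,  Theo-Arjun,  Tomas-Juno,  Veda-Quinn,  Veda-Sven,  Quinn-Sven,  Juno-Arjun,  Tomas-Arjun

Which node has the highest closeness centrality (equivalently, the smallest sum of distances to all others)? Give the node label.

Farness (sum of distances to all others) for each node — Arjun:8, Juno:12, Quinn:12, Sven:11, Theo:10, Tomas:12, Veda:9.
The smallest farness is 8, for Arjun, so Arjun has the highest closeness.

Arjun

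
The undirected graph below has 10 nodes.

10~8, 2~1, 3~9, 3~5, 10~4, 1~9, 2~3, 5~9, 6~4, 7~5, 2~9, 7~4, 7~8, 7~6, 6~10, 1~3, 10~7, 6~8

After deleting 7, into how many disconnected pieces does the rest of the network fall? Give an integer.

Without 7, the remaining ties split the others into: {4, 6, 8, 10}; {1, 2, 3, 5, 9}.
That's 2 separate components.

2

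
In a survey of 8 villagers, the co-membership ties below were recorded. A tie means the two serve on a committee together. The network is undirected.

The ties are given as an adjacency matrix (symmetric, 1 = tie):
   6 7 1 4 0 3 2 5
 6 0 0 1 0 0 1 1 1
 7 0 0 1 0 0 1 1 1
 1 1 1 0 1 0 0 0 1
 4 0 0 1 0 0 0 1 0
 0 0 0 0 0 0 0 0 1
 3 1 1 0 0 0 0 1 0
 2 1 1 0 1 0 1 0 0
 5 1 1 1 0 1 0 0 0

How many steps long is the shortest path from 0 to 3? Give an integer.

3

One shortest route is 0 – 5 – 6 – 3, which uses 3 edges, and at distance 2 from 0 we only reach {1, 6, 7}, which does not include 3. So d(0,3) = 3.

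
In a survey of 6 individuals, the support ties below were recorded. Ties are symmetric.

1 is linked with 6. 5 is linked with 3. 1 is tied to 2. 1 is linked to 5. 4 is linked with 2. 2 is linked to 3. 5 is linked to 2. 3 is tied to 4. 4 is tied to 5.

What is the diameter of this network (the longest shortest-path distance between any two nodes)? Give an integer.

Eccentricity of each node (its greatest distance to any other): 1:2, 2:2, 3:3, 4:3, 5:2, 6:3.
The maximum eccentricity is 3, realized for instance by the pair 4–6 via 4 – 2 – 1 – 6. So the diameter is 3.

3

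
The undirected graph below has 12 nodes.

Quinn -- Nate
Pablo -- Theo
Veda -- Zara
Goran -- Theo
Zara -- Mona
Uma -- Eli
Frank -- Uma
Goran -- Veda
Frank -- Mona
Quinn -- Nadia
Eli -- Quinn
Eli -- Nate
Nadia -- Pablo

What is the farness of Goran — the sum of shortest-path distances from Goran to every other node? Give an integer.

35

Distances from Goran: Eli:5, Frank:4, Mona:3, Nadia:3, Nate:5, Pablo:2, Quinn:4, Theo:1, Uma:5, Veda:1, Zara:2.
Sum = 5 + 4 + 3 + 3 + 5 + 2 + 4 + 1 + 5 + 1 + 2 = 35.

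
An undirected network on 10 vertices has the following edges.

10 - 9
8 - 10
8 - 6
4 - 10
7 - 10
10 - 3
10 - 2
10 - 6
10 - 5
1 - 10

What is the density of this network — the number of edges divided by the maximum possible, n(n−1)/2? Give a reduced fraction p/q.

2/9

There are 10 edges and 10 nodes, so the maximum possible is C(10,2) = 45.
Density = 10/45 = 2/9.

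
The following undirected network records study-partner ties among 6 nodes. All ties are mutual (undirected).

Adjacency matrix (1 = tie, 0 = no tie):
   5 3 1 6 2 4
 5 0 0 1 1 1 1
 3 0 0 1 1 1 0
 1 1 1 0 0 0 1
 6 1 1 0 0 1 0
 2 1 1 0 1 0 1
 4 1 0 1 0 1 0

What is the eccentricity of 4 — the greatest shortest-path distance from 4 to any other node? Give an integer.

Distances from 4: 1:1, 2:1, 3:2, 5:1, 6:2.
The largest is 2 (to 6 and 3), so the eccentricity of 4 is 2.

2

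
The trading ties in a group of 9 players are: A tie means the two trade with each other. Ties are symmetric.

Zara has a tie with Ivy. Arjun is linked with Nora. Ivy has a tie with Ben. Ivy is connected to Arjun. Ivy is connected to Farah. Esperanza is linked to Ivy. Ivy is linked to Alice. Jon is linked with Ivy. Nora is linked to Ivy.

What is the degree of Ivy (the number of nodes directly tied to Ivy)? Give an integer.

8

Ivy is directly tied to Alice, Arjun, Ben, Esperanza, Farah, Jon, Nora, and Zara. That is 8 neighbors, so the degree of Ivy is 8.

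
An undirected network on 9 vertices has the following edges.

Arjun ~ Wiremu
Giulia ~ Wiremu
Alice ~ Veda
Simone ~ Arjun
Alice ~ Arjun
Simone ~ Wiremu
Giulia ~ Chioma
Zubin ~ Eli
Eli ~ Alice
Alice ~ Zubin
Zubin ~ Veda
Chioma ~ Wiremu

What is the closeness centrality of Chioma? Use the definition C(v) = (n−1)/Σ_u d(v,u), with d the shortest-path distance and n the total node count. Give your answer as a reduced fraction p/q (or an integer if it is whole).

8/21

Distances from Chioma: Alice:3, Arjun:2, Eli:4, Giulia:1, Simone:2, Veda:4, Wiremu:1, Zubin:4. Sum = 21.
n = 9, so closeness = 8/21.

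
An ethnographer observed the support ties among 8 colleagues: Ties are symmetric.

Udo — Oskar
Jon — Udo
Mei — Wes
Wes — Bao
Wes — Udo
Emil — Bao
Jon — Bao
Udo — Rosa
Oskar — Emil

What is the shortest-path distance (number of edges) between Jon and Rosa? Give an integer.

2

One shortest route is Jon – Udo – Rosa, which uses 2 edges, and Jon and Rosa are not directly tied, so nothing shorter exists. So d(Jon,Rosa) = 2.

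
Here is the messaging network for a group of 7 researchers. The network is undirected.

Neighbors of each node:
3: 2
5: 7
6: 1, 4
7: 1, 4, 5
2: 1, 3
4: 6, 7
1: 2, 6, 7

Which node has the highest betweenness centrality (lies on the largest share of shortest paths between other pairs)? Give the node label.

Unnormalized betweenness of each node: 1:9, 2:5, 3:0, 4:1, 5:0, 6:3/2, 7:13/2.
1 has the largest value, 9, making it the main broker — the node through which the most shortest paths run.

1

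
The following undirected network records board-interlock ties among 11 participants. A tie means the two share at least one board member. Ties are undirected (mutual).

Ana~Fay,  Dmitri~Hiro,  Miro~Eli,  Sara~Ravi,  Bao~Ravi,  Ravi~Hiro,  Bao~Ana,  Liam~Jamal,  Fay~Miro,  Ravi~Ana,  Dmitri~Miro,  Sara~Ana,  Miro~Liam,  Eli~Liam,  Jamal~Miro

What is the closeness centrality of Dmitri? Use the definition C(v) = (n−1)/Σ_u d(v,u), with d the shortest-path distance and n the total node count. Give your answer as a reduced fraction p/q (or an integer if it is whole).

Distances from Dmitri: Ana:3, Bao:3, Eli:2, Fay:2, Hiro:1, Jamal:2, Liam:2, Miro:1, Ravi:2, Sara:3. Sum = 21.
n = 11, so closeness = 10/21.

10/21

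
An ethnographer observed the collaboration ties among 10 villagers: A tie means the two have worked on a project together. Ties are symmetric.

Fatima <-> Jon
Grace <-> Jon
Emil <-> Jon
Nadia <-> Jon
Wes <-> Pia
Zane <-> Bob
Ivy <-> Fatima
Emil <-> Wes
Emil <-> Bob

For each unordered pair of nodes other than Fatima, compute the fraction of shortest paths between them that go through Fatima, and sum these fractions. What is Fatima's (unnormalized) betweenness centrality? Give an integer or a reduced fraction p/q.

8

Pairs whose geodesics pass through Fatima — Bob–Ivy: 1; Wes–Ivy: 1; Emil–Ivy: 1; Jon–Ivy: 1; Ivy–Pia: 1; Ivy–Zane: 1; Ivy–Nadia: 1; Ivy–Grace: 1.
All other pairs contribute 0.
Summing the contributions gives betweenness(Fatima) = 8.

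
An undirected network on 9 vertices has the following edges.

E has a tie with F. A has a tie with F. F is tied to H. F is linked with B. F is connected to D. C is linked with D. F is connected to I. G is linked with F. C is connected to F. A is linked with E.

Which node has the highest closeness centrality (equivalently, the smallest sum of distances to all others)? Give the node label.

F

Farness (sum of distances to all others) for each node — A:14, B:15, C:14, D:14, E:14, F:8, G:15, H:15, I:15.
The smallest farness is 8, for F, so F has the highest closeness.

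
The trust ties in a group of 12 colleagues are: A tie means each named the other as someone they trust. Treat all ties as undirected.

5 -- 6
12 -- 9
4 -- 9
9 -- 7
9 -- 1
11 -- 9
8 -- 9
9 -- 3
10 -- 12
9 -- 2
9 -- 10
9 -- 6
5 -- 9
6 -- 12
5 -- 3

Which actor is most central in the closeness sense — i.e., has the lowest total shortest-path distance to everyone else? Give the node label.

Farness (sum of distances to all others) for each node — 1:21, 2:21, 3:20, 4:21, 5:19, 6:19, 7:21, 8:21, 9:11, 10:20, 11:21, 12:19.
The smallest farness is 11, for 9, so 9 has the highest closeness.

9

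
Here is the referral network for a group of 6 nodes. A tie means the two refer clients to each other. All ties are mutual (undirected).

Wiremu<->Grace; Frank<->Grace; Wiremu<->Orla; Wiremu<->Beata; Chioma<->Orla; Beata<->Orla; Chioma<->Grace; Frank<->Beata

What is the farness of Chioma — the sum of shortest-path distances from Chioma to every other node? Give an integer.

Distances from Chioma: Beata:2, Frank:2, Grace:1, Orla:1, Wiremu:2.
Sum = 2 + 2 + 1 + 1 + 2 = 8.

8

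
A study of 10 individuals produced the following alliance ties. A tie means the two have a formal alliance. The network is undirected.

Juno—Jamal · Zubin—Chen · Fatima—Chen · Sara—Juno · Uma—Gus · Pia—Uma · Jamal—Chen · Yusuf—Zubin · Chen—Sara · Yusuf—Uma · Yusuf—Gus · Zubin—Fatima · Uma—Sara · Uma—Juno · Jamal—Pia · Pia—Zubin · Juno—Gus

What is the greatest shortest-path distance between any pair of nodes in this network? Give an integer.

3

Eccentricity of each node (its greatest distance to any other): Chen:3, Fatima:3, Gus:3, Jamal:3, Juno:3, Pia:2, Sara:2, Uma:3, Yusuf:3, Zubin:3.
The maximum eccentricity is 3, realized for instance by the pair Jamal–Yusuf via Jamal – Juno – Uma – Yusuf. So the diameter is 3.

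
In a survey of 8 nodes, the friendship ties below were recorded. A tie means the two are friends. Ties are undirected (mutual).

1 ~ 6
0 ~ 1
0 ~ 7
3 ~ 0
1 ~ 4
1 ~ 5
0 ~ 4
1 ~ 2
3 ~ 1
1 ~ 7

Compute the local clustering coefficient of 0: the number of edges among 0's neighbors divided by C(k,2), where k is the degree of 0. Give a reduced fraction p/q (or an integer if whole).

1/2

0's neighbors: 1, 3, 4, and 7 (k = 4).
Possible neighbor pairs: C(4,2) = 6. Edges among them: 1–3, 1–4, 1–7 → e = 3.
Clustering(0) = 3/6 = 1/2.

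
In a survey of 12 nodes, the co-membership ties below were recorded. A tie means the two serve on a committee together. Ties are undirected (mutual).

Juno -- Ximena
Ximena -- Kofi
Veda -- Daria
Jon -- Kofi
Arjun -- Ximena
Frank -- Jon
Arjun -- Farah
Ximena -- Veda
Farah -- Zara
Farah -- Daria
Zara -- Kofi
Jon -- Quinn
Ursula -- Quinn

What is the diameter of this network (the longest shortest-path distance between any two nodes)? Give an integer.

6

Eccentricity of each node (its greatest distance to any other): Arjun:5, Daria:6, Farah:5, Frank:5, Jon:4, Juno:5, Kofi:3, Quinn:5, Ursula:6, Veda:5, Ximena:4, Zara:4.
The maximum eccentricity is 6, realized for instance by the pair Daria–Ursula via Daria – Farah – Zara – Kofi – Jon – Quinn – Ursula. So the diameter is 6.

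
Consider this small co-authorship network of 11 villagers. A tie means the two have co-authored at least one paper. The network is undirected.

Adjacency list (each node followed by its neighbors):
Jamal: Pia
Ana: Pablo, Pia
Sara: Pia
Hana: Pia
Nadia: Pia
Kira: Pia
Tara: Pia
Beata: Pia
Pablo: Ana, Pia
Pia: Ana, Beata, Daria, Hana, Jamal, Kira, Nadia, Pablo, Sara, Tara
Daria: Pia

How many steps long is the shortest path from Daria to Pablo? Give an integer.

2

One shortest route is Daria – Pia – Pablo, which uses 2 edges, and Daria and Pablo are not directly tied, so nothing shorter exists. So d(Daria,Pablo) = 2.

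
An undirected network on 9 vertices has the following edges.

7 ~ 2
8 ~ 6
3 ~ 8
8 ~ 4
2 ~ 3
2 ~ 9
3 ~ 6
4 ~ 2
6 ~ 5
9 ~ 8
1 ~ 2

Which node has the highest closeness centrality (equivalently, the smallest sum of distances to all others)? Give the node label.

2

Farness (sum of distances to all others) for each node — 1:19, 2:12, 3:13, 4:15, 5:22, 6:15, 7:19, 8:14, 9:15.
The smallest farness is 12, for 2, so 2 has the highest closeness.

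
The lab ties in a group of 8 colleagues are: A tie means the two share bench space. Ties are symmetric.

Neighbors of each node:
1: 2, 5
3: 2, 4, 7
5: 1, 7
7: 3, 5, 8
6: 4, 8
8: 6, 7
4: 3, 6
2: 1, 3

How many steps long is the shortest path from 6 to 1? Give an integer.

One shortest route is 6 – 8 – 7 – 5 – 1, which uses 4 edges, and at distance 3 from 6 we only reach {2, 5}, which does not include 1. So d(6,1) = 4.

4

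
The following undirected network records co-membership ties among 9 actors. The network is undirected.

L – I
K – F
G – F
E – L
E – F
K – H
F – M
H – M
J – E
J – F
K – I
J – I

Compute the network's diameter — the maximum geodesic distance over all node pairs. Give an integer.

Eccentricity of each node (its greatest distance to any other): E:3, F:2, G:3, H:3, I:3, J:3, K:2, L:3, M:3.
The maximum eccentricity is 3, realized for instance by the pair J–H via J – F – M – H. So the diameter is 3.

3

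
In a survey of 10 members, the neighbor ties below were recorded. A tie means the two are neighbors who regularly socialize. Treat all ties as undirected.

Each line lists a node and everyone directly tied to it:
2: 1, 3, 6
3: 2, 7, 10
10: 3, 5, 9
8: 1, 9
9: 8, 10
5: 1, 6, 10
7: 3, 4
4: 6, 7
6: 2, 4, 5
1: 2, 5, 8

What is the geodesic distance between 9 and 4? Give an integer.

One shortest route is 9 – 10 – 3 – 7 – 4, which uses 4 edges, and at distance 3 from 9 we only reach {2, 6, 7}, which does not include 4. So d(9,4) = 4.

4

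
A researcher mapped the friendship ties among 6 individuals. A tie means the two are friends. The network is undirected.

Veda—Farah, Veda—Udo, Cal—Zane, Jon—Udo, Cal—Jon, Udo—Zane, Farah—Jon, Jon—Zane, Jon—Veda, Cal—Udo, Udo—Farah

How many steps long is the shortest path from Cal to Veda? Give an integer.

One shortest route is Cal – Udo – Veda, which uses 2 edges, and Cal and Veda are not directly tied, so nothing shorter exists. So d(Cal,Veda) = 2.

2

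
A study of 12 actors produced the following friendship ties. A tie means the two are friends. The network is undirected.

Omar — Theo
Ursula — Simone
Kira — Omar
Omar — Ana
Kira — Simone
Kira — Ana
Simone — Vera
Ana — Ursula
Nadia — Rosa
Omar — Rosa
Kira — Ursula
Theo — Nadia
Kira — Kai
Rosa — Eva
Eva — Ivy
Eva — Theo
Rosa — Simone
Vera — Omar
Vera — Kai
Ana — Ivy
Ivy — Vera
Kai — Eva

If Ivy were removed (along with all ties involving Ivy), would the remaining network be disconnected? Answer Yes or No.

Even without Ivy, every remaining node can still reach every other (the residual graph is connected), so Ivy is not a cut vertex.

No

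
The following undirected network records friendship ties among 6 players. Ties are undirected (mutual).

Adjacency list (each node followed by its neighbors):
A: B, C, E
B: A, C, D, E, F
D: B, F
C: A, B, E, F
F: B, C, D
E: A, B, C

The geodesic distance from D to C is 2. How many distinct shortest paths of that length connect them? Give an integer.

2

The shortest distance is 2. The length-2 paths are: D–F–C; D–B–C.
That gives 2 distinct shortest paths.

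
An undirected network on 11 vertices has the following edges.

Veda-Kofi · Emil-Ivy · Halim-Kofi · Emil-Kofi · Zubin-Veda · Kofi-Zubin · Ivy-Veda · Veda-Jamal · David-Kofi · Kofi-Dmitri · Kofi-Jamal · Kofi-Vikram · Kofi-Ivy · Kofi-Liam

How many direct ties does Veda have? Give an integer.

Veda is directly tied to Ivy, Jamal, Kofi, and Zubin. That is 4 neighbors, so the degree of Veda is 4.

4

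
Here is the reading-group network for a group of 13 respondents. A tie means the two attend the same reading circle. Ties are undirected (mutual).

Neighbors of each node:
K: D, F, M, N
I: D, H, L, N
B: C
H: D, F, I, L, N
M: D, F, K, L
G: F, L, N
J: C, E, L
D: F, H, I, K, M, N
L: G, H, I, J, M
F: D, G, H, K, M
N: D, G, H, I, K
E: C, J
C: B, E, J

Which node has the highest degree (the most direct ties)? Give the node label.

Degrees — B:1, C:3, D:6, E:2, F:5, G:3, H:5, I:4, J:3, K:4, L:5, M:4, N:5.
The maximum is 6, attained only by D.

D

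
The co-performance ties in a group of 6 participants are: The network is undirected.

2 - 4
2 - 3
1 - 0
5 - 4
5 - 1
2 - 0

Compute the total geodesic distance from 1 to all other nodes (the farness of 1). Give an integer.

9

Distances from 1: 0:1, 2:2, 3:3, 4:2, 5:1.
Sum = 1 + 2 + 3 + 2 + 1 = 9.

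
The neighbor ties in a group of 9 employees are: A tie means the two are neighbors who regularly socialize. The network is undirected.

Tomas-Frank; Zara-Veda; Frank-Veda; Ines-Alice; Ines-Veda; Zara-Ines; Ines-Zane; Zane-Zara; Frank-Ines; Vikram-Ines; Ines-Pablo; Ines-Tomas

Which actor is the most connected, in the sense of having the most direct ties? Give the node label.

Degrees — Alice:1, Frank:3, Ines:8, Pablo:1, Tomas:2, Veda:3, Vikram:1, Zane:2, Zara:3.
The maximum is 8, attained only by Ines.

Ines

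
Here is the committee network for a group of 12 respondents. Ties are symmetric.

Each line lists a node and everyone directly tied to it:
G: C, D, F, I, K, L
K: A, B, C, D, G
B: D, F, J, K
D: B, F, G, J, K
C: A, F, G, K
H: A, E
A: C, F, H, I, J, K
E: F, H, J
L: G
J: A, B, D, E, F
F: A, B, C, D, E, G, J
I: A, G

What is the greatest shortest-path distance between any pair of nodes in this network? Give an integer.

4

Eccentricity of each node (its greatest distance to any other): A:3, B:3, C:2, D:3, E:3, F:2, G:3, H:4, I:3, J:3, K:3, L:4.
The maximum eccentricity is 4, realized for instance by the pair L–H via L – G – F – E – H. So the diameter is 4.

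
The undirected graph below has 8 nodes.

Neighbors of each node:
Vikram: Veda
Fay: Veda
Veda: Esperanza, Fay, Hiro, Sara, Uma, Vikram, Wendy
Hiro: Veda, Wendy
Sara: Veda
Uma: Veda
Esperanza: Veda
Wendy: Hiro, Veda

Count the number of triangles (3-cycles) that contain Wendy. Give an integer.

Wendy's neighbors: Hiro and Veda.
Neighbor pairs that are themselves tied: Wendy–Hiro–Veda. Each forms one triangle with Wendy, for 1 in total.

1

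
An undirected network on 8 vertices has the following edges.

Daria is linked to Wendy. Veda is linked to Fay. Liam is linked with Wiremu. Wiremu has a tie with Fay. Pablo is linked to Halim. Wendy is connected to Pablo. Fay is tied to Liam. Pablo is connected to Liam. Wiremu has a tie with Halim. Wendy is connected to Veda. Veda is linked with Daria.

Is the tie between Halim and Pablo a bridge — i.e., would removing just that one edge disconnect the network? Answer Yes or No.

Even without that edge, Halim still reaches Pablo via Halim – Wiremu – Liam – Pablo, so the network stays connected. Not a bridge.

No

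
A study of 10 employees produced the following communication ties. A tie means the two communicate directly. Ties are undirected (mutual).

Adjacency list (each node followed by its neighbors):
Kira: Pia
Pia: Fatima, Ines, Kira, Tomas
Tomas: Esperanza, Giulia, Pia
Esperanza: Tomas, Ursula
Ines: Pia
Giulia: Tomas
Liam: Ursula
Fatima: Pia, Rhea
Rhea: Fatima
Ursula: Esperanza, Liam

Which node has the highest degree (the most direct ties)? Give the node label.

Degrees — Esperanza:2, Fatima:2, Giulia:1, Ines:1, Kira:1, Liam:1, Pia:4, Rhea:1, Tomas:3, Ursula:2.
The maximum is 4, attained only by Pia.

Pia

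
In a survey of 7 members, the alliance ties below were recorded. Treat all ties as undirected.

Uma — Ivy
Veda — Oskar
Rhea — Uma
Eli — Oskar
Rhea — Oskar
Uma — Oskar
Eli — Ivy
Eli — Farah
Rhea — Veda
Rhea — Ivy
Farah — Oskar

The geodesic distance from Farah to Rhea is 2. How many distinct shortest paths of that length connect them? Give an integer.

1

The shortest distance is 2, and the only length-2 path is Farah–Oskar–Rhea. So there is exactly 1 shortest path.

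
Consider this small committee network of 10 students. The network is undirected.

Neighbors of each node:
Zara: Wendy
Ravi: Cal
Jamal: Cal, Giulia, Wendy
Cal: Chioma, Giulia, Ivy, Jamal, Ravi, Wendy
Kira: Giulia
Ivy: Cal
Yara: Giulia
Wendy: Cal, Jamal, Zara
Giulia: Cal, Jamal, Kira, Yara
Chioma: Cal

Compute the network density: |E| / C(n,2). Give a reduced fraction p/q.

There are 11 edges and 10 nodes, so the maximum possible is C(10,2) = 45.
Density = 11/45.

11/45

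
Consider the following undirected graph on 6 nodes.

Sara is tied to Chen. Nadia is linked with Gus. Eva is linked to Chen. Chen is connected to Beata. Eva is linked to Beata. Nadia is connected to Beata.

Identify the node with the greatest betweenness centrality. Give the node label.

Unnormalized betweenness of each node: Beata:6, Chen:4, Eva:0, Gus:0, Nadia:4, Sara:0.
Beata has the largest value, 6, making it the main broker — the node through which the most shortest paths run.

Beata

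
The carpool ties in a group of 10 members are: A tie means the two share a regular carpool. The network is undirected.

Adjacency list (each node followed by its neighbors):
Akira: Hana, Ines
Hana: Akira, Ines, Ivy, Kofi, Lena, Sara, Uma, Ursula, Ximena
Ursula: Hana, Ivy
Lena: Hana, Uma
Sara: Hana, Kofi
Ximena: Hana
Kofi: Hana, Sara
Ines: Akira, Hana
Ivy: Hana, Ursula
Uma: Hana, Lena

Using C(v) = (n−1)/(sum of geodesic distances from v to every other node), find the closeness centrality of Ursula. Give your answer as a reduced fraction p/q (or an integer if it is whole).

9/16

Distances from Ursula: Akira:2, Hana:1, Ines:2, Ivy:1, Kofi:2, Lena:2, Sara:2, Uma:2, Ximena:2. Sum = 16.
n = 10, so closeness = 9/16.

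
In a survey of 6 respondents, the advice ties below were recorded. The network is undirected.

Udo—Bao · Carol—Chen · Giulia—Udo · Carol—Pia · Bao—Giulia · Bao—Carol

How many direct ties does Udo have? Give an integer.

Udo is directly tied to Bao and Giulia. That is 2 neighbors, so the degree of Udo is 2.

2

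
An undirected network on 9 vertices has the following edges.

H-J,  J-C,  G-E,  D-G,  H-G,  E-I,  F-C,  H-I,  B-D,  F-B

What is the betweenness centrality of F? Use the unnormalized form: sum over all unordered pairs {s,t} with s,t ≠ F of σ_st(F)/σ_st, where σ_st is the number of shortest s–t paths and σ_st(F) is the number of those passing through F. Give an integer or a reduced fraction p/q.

3

Pairs whose geodesics pass through F — J–B: 1; C–B: 1; C–D: 1.
All other pairs contribute 0.
Summing the contributions gives betweenness(F) = 3.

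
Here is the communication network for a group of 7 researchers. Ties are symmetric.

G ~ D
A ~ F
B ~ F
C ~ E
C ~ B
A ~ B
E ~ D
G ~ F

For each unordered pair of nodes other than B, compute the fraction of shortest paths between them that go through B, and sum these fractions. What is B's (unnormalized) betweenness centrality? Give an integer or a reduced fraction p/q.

4

Pairs whose geodesics pass through B — E–A: 1; E–F: 1/2; C–A: 1; C–F: 1; C–G: 1/2.
All other pairs contribute 0.
Summing the contributions gives betweenness(B) = 4.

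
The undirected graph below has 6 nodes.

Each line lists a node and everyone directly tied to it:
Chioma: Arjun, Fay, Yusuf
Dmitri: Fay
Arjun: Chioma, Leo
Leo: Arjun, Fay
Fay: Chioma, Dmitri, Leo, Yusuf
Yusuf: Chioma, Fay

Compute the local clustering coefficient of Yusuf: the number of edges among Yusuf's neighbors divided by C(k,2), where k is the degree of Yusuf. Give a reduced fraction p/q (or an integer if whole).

1

Yusuf's neighbors: Chioma and Fay (k = 2).
Possible neighbor pairs: C(2,2) = 1. Edges among them: Chioma–Fay → e = 1.
Clustering(Yusuf) = 1/1.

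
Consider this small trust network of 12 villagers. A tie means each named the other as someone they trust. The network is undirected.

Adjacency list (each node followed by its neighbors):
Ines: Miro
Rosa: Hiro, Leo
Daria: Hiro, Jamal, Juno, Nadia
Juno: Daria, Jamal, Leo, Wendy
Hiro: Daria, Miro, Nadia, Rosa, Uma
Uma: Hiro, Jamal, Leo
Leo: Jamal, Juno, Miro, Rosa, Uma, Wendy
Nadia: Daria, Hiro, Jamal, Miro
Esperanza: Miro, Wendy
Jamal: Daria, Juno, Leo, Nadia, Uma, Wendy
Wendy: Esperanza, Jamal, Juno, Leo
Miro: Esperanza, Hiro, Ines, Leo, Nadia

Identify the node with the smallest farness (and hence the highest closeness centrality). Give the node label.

Leo

Farness (sum of distances to all others) for each node — Daria:20, Esperanza:23, Hiro:18, Ines:27, Jamal:17, Juno:19, Leo:16, Miro:17, Nadia:18, Rosa:22, Uma:21, Wendy:20.
The smallest farness is 16, for Leo, so Leo has the highest closeness.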